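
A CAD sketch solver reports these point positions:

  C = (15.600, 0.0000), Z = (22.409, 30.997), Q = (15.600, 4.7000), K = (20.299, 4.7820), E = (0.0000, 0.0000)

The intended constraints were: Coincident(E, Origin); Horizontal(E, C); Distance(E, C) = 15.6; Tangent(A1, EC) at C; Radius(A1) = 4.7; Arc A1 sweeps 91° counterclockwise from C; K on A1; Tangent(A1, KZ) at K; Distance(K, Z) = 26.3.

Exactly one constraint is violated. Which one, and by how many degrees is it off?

Tangent(A1, KZ) at K — off by 5.60°.

E = (0.00, 0.00) ✓; E.y = 0.00, C.y = 0.00 ✓; |EC| = 15.60 ✓; ∠(QC, CE) = 90.00° ✓; |QC| = 4.700 ✓; bearing(Q→K) − bearing(Q→C) = 91.00° ✓; |QK| = 4.700 ✓; ∠(QK, KZ) = 95.60° ✗; |KZ| = 26.30 ✓.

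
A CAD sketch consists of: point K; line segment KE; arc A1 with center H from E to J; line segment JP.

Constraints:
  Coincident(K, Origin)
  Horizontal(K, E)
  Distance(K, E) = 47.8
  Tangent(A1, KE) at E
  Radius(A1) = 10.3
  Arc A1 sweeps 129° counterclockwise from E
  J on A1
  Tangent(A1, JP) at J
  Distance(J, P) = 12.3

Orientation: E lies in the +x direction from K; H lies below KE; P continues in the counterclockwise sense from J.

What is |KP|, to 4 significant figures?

54.35

K is at the origin; KE is horizontal with |KE| = 47.8 and E on the +x side, so E = (47.80, 0.000). A1 meets KE tangentially, so HE is at right angles to KE, so H = E + (0, -10.3) = (47.80, -10.30). On A1, E sits at bearing 90° from H; a 129° counterclockwise sweep puts J at bearing 219°, so J = H + 10.3·(cos 219°, sin 219°) = (39.80, -16.78). Since A1 is tangent to JP there, HJ ⟂ JP, so JP runs along (−sin 219°, cos 219°); with |JP| = 12.3, P = (47.54, -26.34). Then |KP| = |P − K| = 54.35.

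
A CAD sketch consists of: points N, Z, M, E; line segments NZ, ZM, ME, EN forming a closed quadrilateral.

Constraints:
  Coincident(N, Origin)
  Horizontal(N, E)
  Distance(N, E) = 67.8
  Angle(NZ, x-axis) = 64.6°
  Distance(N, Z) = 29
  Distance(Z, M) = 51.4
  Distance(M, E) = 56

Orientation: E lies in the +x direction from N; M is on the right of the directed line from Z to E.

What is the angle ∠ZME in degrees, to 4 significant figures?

69.39°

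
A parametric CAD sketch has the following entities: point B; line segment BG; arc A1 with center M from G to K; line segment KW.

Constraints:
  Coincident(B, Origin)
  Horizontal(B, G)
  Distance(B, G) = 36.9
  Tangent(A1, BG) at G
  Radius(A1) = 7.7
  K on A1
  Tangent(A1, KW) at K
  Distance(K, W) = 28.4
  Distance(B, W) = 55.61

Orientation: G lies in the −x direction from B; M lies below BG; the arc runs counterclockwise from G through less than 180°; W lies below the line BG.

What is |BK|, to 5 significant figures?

45.358

Checks: |MK| = 7.700 ✓; ∠(MK, KW) = 90.00° ✓; |KW| = 28.40 ✓; |BW| = 55.61 ✓.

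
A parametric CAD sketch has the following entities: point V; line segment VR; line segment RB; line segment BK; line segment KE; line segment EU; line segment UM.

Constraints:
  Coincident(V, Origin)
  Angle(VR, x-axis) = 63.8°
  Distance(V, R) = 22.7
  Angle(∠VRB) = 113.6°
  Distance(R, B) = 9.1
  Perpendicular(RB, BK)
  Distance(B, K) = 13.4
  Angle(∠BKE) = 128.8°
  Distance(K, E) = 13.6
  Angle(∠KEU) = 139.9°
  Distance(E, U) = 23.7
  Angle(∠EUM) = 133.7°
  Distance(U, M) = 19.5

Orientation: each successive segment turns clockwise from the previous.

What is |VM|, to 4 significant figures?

32.35

∠KEU = 139.9° gives EU at 176.1° from the x-axis; with |EU| = 23.7, U = (-16.11, 0.1485). ∠EUM = 133.7° gives UM at 129.8° from the x-axis; with |UM| = 19.5, M = (-28.60, 15.13). Then |VM| = |M − V| = 32.35.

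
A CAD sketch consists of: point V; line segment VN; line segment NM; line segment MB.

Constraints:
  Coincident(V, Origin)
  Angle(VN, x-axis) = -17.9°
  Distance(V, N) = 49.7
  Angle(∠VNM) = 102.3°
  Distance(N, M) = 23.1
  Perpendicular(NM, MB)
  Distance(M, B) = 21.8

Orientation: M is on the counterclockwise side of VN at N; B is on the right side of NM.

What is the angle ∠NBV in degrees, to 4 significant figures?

21.07°

V is at the origin; VN runs at -17.9° with length 49.7, so N = 49.7·(cos -17.9°, sin -17.9°) = (47.29, -15.28). ∠VNM = 102.3°, so NM runs at -17.9° + (180° − 102.3°) = 59.80° from the x-axis; with |NM| = 23.1, M = N + 23.1·(cos 59.80°, sin 59.80°) = (58.91, 4.689). NM ⟂ MB; with |MB| = 21.8 on the right of NM, B = M + 21.8·(0.8643, -0.5030) = (77.76, -6.277). Then cos ∠NBV = BN·BV / (|BN||BV|), giving 21.07°.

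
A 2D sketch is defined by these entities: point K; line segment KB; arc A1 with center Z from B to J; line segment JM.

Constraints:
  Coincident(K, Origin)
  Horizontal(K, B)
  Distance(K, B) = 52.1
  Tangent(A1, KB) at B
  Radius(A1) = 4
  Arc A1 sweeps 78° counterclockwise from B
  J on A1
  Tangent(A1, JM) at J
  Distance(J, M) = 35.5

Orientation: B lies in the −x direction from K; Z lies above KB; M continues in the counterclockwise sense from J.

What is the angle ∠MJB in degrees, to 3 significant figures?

141°

On A1, B sits at bearing -90° from Z; a 78° counterclockwise sweep puts J at bearing -12°, so J = Z + 4.0·(cos -12°, sin -12°) = (-48.2, 3.17). A1 meets JM tangentially, so ZJ is at right angles to JM, so JM runs along (−sin -12°, cos -12°); with |JM| = 35.5, M = (-40.8, 37.9). Then cos ∠MJB = JM·JB / (|JM||JB|), giving 141°.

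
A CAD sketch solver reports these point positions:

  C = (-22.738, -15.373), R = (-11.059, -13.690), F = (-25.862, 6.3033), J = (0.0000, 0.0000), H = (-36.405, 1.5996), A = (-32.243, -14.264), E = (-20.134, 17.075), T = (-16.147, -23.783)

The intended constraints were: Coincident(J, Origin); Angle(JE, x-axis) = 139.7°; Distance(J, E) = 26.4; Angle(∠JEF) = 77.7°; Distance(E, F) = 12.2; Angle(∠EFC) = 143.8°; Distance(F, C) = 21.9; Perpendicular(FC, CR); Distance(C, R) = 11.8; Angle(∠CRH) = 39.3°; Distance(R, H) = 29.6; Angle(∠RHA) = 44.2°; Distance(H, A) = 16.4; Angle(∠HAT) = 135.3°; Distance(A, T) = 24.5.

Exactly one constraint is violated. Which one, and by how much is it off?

Distance(A, T) = 24.5 — off by 5.80.

J = (0.00, 0.00) ✓; JE at 139.7° ✓; |JE| = 26.40 ✓; ∠JEF = 77.70° ✓; |EF| = 12.20 ✓; ∠EFC = 143.8° ✓; |FC| = 21.90 ✓; ∠(FC, CR) = 90.00° ✓; |CR| = 11.80 ✓; ∠CRH = 39.30° ✓; |RH| = 29.60 ✓; ∠RHA = 44.20° ✓; |HA| = 16.40 ✓; ∠HAT = 135.3° ✓; |AT| = 18.70 ✗.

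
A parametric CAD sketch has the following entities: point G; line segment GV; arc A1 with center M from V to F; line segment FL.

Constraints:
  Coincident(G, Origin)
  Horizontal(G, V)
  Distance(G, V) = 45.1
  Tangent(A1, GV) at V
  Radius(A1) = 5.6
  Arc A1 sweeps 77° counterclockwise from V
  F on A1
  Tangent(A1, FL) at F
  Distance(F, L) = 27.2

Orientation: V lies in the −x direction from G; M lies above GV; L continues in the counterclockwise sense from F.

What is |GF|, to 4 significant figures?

39.88

Tangency of A1 to GV means the radius MV is perpendicular to GV, so M = V + (0, 5.6) = (-45.10, 5.600). On A1, V sits at bearing -90° from M; a 77° counterclockwise sweep puts F at bearing -13°, so F = M + 5.6·(cos -13°, sin -13°) = (-39.64, 4.340). Then |GF| = |F − G| = 39.88.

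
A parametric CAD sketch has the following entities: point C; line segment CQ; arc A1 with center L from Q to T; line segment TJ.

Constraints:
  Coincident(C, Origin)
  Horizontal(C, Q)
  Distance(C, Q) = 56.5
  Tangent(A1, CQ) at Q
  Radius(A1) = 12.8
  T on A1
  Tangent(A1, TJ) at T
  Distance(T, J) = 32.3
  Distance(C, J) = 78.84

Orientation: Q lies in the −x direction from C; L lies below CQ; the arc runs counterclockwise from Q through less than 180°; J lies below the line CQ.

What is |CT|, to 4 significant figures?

70.72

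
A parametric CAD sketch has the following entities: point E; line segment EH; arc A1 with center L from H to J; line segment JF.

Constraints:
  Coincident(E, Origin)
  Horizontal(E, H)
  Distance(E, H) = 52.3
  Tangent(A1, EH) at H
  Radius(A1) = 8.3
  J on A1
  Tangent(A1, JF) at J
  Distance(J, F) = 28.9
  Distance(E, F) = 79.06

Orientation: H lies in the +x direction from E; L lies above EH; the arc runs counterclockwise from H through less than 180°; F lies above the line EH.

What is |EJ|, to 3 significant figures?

59.8

E is at the origin; E and H share the same y with |EH| = 52.3 and H on the +x side, so H = (52.3, 0.00). A1 meets EH tangentially, so LH is at right angles to EH, so L = H + (0, 8.3) = (52.3, 8.30). Since LJ ⟂ JF (tangency), |LF| = √(8.3² + 28.9²) = 30.1 regardless of where J sits on A1. So F lies on both circle(E, 79.06) and circle(L, 30.1); the above-EH intersection is F = (73.2, 29.9). J is the foot of the tangent from F: J = (59.6, 4.41).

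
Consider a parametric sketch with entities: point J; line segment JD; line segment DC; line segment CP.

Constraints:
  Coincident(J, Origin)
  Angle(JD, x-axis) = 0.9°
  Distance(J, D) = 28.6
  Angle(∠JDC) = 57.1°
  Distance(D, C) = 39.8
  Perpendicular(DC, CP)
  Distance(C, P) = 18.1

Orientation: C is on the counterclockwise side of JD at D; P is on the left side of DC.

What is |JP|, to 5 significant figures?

24.975

∠JDC = 57.1°, so DC runs at 0.9° + (180° − 57.1°) = 123.80° from the x-axis; with |DC| = 39.8, C = D + 39.8·(cos 123.80°, sin 123.80°) = (6.4559, 33.522). DC is perpendicular to CP; with |CP| = 18.1 on the left of DC, P = C + 18.1·(-0.83098, -0.55630) = (-8.5849, 23.453). Then |JP| = |P − J| = 24.975.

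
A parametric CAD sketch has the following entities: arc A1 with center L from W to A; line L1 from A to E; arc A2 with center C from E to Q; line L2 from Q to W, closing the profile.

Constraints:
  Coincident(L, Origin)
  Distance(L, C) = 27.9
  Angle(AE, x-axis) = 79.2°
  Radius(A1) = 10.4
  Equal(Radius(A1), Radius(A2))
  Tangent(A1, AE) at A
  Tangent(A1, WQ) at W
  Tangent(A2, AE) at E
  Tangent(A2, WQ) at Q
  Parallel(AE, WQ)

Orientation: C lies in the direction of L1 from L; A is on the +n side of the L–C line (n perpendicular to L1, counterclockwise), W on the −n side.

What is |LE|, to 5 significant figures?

29.775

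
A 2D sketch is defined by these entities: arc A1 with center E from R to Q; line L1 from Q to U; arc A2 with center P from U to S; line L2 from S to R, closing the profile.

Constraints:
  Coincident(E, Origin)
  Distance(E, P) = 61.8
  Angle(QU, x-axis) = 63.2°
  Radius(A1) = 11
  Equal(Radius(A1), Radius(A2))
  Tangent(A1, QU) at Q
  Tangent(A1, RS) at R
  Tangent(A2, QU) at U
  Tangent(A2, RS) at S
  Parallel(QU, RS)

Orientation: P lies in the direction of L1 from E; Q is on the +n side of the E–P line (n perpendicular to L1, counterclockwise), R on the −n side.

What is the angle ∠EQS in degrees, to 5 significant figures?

70.405°

The slot axis is L1's direction at 63.2°, so u = (cos 63.2°, sin 63.2°) = (0.45088, 0.89259) and n = (−sin 63.2°, cos 63.2°) = (-0.89259, 0.45088). E is at the origin and P lies 61.8 along u from E, so P = 61.8·u = (27.864, 55.162). Tangency of A1 to both parallel lines with radius 11.0 puts Q and R at E ± 11.0·n: Q = (-9.8184, 4.9597), R = (9.8184, -4.9597). Equal radii place U and S the same way about P: U = P + 11.0·n = (18.046, 60.121), S = P − 11.0·n = (37.683, 50.202). Then cos ∠EQS = QE·QS / (|QE||QS|), giving 70.405°.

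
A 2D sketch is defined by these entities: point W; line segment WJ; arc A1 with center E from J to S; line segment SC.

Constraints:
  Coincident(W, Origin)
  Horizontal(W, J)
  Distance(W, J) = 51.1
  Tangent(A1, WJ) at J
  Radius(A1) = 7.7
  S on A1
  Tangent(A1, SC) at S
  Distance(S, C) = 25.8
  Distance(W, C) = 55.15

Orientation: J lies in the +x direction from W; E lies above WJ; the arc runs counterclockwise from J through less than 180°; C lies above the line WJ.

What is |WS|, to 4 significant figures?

58.80

Checks: W = (0.00, 0.00) ✓; |ES| = 7.700 ✓; ∠(ES, SC) = 90.00° ✓; |SC| = 25.80 ✓; |WC| = 55.15 ✓.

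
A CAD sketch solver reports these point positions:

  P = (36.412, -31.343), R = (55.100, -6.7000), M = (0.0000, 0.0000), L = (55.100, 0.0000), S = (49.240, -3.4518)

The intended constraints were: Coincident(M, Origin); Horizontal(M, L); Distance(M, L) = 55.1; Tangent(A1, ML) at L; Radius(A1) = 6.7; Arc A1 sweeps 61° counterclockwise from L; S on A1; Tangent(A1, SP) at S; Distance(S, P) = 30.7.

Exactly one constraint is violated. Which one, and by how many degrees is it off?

Tangent(A1, SP) at S — off by 4.30°.

M = (0.00, 0.00) ✓; M.y = 0.00, L.y = 0.00 ✓; |ML| = 55.10 ✓; ∠(RL, LM) = 90.00° ✓; |RL| = 6.700 ✓; bearing(R→S) − bearing(R→L) = 61.00° ✓; |RS| = 6.700 ✓; ∠(RS, SP) = 85.70° ✗; |SP| = 30.70 ✓.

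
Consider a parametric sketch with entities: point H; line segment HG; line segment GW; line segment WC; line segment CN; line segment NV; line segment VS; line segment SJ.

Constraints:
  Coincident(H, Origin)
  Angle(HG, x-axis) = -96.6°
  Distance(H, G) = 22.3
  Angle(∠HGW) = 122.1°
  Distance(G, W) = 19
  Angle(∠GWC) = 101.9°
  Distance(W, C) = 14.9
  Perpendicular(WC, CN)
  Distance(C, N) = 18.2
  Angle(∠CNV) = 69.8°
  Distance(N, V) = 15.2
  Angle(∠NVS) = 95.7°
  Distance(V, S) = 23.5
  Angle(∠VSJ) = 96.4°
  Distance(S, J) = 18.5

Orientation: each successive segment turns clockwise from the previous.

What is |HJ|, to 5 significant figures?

43.189

∠NVS = 95.7° gives VS at -157.10° from the x-axis; with |VS| = 23.5, S = (-31.457, -31.106). ∠VSJ = 96.4° gives SJ at 119.30° from the x-axis; with |SJ| = 18.5, J = (-40.510, -14.972). Then |HJ| = |J − H| = 43.189.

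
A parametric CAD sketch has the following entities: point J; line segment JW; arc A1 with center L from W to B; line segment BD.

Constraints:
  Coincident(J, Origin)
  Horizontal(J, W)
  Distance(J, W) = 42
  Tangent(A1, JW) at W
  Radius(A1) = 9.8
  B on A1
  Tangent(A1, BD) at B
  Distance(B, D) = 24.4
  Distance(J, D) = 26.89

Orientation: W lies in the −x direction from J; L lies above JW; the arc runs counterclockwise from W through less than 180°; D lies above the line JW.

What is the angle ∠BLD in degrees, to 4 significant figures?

68.12°

J is at the origin; JW is horizontal with |JW| = 42.0 and W on the −x side, so W = (-42.00, 0.000). Tangency of A1 to JW means the radius LW is perpendicular to JW, so L = W + (0, 9.8) = (-42.00, 9.800). Since LB ⟂ BD (tangency), |LD| = √(9.8² + 24.4²) = 26.29 regardless of where B sits on A1. So D lies on both circle(J, 26.89) and circle(L, 26.29); the above-JW intersection is D = (-17.82, 20.14). B is the foot of the tangent from D: B = (-35.07, 2.874).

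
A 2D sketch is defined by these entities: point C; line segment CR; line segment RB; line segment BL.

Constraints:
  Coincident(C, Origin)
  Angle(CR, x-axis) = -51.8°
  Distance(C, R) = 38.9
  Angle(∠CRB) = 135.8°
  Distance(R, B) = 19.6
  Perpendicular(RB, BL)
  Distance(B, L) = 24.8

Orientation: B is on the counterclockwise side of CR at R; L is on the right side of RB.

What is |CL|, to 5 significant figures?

70.362

C is at the origin; CR runs at -51.8° with length 38.9, so R = 38.9·(cos -51.8°, sin -51.8°) = (24.056, -30.570). ∠CRB = 135.8°, so RB runs at -51.8° + (180° − 135.8°) = -7.6000° from the x-axis; with |RB| = 19.6, B = R + 19.6·(cos -7.6000°, sin -7.6000°) = (43.484, -33.162). The perpendicularity gives BL at right angles to RB; with |BL| = 24.8 on the right of RB, L = B + 24.8·(-0.13226, -0.99122) = (40.204, -57.744). Then |CL| = |L − C| = 70.362.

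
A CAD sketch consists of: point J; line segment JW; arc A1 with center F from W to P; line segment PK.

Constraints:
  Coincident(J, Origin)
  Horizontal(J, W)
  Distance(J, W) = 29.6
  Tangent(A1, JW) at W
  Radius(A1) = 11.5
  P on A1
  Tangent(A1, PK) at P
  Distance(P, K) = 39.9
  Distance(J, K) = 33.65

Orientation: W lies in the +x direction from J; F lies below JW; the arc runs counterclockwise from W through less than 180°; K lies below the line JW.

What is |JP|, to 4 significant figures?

21.45

Checks: |FP| = 11.50 ✓; ∠(FP, PK) = 90.00° ✓; |PK| = 39.90 ✓; |JK| = 33.65 ✓.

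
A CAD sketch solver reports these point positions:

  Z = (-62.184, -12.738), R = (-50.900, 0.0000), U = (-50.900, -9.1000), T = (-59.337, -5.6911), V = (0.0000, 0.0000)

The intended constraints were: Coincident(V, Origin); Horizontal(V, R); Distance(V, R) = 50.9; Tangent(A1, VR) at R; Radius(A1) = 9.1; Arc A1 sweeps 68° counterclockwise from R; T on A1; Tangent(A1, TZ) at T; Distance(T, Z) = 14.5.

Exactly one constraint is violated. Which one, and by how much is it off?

Distance(T, Z) = 14.5 — off by 6.90.

V = (0.00, 0.00) ✓; V.y = 0.00, R.y = 0.00 ✓; |VR| = 50.90 ✓; ∠(UR, RV) = 90.00° ✓; |UR| = 9.100 ✓; bearing(U→T) − bearing(U→R) = 68.00° ✓; |UT| = 9.100 ✓; ∠(UT, TZ) = 90.00° ✓; |TZ| = 7.600 ✗.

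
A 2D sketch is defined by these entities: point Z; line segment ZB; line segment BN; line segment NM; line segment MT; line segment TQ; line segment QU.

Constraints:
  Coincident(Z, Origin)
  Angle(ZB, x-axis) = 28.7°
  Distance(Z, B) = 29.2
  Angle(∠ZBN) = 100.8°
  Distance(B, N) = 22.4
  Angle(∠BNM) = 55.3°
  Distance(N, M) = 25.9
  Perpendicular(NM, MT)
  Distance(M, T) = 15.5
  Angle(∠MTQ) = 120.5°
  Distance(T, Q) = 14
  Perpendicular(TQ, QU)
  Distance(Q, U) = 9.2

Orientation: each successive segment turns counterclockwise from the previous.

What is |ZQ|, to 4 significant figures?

30.21

Z is at the origin; ZB runs at 28.7° with length 29.2, so B = (25.61, 14.02). ∠ZBN = 100.8° gives BN at 107.9° from the x-axis; with |BN| = 22.4, N = (18.73, 35.34). ∠BNM = 55.3° gives NM at -127.4° from the x-axis; with |NM| = 25.9, M = (2.997, 14.76). NM ⟂ MT, so MT runs at -37.40°; with |MT| = 15.5, T = (15.31, 5.349). ∠MTQ = 120.5° gives TQ at 22.10° from the x-axis; with |TQ| = 14.0, Q = (28.28, 10.62). Then |ZQ| = |Q − Z| = 30.21.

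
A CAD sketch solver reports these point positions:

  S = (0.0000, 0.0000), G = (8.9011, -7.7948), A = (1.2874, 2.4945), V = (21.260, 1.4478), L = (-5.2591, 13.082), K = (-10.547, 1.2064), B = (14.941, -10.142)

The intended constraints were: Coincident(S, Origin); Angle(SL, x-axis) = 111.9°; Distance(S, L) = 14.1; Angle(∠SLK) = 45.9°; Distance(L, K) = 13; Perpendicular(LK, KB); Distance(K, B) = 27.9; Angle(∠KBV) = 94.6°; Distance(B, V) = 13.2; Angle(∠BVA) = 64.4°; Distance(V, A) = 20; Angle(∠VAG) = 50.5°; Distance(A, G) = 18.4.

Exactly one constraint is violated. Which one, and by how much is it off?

Distance(A, G) = 18.4 — off by 5.60.

S = (0.00, 0.00) ✓; SL at 111.9° ✓; |SL| = 14.10 ✓; ∠SLK = 45.90° ✓; |LK| = 13.00 ✓; ∠(LK, KB) = 90.00° ✓; |KB| = 27.90 ✓; ∠KBV = 94.60° ✓; |BV| = 13.20 ✓; ∠BVA = 64.40° ✓; |VA| = 20.00 ✓; ∠VAG = 50.50° ✓; |AG| = 12.80 ✗.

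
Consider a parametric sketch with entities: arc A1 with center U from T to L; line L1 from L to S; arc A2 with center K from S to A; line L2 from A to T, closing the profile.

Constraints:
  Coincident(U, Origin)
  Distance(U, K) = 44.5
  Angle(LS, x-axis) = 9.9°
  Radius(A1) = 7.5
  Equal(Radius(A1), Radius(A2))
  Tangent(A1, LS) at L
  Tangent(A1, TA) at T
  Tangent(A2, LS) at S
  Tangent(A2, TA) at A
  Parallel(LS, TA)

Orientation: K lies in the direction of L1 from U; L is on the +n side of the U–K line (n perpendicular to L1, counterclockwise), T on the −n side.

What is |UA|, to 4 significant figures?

45.13

The slot axis is L1's direction at 9.9°, so u = (cos 9.9°, sin 9.9°) = (0.9851, 0.1719) and n = (−sin 9.9°, cos 9.9°) = (-0.1719, 0.9851). U is at the origin and K lies 44.5 along u from U, so K = 44.5·u = (43.84, 7.651). Tangency of A1 to both parallel lines with radius 7.5 puts L and T at U ± 7.5·n: L = (-1.289, 7.388), T = (1.289, -7.388). Equal radii place S and A the same way about K: S = K + 7.5·n = (42.55, 15.04), A = K − 7.5·n = (45.13, 0.2625). Then |UA| = |A − U| = 45.13.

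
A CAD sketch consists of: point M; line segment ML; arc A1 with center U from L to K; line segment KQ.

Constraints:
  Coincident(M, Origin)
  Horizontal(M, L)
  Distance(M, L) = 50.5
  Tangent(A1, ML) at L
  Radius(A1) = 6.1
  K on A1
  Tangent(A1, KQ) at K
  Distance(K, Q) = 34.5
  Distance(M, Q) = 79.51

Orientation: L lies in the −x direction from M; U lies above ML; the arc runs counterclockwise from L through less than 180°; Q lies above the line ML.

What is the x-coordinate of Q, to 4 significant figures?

-71.98

M is at the origin; ML is horizontal with |ML| = 50.5 and L on the −x side, so L = (-50.50, 0.000). Since A1 is tangent to ML there, UL ⟂ ML, so U = L + (0, 6.1) = (-50.50, 6.100). Since UK ⟂ KQ (tangency), |UQ| = √(6.1² + 34.5²) = 35.04 regardless of where K sits on A1. So Q lies on both circle(M, 79.51) and circle(U, 35.04); the above-ML intersection is Q = (-71.98, 33.78). K is the foot of the tangent from Q: K = (-46.41, 10.62).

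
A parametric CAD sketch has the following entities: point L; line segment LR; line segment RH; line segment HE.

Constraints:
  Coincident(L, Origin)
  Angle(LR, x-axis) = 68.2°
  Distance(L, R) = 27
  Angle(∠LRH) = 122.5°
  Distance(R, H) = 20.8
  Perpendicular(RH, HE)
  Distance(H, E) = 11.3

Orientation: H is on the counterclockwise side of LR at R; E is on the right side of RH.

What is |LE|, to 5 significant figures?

49.066

∠LRH = 122.5°, so RH runs at 68.2° + (180° − 122.5°) = 125.70° from the x-axis; with |RH| = 20.8, H = R + 20.8·(cos 125.70°, sin 125.70°) = (-2.1107, 41.960). RH ⟂ HE; with |HE| = 11.3 on the right of RH, E = H + 11.3·(0.81208, 0.58354) = (7.0658, 48.554). Then |LE| = |E − L| = 49.066.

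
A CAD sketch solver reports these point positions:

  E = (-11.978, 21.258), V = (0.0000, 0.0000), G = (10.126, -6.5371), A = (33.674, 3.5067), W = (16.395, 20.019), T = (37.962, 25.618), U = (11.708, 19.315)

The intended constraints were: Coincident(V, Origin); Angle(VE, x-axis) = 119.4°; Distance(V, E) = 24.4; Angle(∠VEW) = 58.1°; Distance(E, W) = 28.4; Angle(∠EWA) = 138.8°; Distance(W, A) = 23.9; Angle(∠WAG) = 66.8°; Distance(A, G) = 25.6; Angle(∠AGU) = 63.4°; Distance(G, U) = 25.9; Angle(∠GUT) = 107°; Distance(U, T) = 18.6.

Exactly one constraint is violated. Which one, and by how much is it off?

Distance(U, T) = 18.6 — off by 8.40.

V = (0.00, 0.00) ✓; VE at 119.4° ✓; |VE| = 24.40 ✓; ∠VEW = 58.10° ✓; |EW| = 28.40 ✓; ∠EWA = 138.8° ✓; |WA| = 23.90 ✓; ∠WAG = 66.80° ✓; |AG| = 25.60 ✓; ∠AGU = 63.40° ✓; |GU| = 25.90 ✓; ∠GUT = 107.0° ✓; |UT| = 27.00 ✗.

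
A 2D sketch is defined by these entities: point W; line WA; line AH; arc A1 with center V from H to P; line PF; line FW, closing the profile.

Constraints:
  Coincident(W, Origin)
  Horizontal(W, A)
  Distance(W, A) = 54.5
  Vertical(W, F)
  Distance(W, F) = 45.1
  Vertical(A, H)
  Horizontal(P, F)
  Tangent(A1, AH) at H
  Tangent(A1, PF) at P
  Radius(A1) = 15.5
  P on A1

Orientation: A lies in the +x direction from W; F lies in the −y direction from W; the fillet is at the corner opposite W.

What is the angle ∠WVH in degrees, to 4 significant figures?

142.8°

The virtual corner opposite W is at (54.50, -45.10). Tangency of A1 to AH means the radius VH is perpendicular to AH and since A1 is tangent to PF there, VP ⟂ PF, with radius 15.5, so the center V sits 15.5 in from both sides at V = (39.00, -29.60). That places the tangent points at H = (54.50, -29.60) on AH and P = (39.00, -45.10) on PF. Then cos ∠WVH = VW·VH / (|VW||VH|), giving 142.8°.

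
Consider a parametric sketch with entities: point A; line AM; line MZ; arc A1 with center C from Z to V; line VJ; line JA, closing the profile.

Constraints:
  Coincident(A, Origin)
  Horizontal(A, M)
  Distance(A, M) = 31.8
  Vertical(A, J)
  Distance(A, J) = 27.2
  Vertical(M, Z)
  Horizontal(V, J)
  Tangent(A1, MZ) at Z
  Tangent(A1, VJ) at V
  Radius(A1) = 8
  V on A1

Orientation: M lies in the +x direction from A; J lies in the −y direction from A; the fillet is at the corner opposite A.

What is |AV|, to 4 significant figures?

36.14

A is at the origin; A and M share the same y with |AM| = 31.8 and M on the +x side, so M = (31.80, 0.000). AJ is vertical with |AJ| = 27.2 and J on the −y side, so J = (0.000, -27.20). The virtual corner opposite A is at (31.80, -27.20). Tangency of A1 to MZ means the radius CZ is perpendicular to MZ and tangency of A1 to VJ means the radius CV is perpendicular to VJ, with radius 8.0, so the center C sits 8.0 in from both sides at C = (23.80, -19.20). That places the tangent points at Z = (31.80, -19.20) on MZ and V = (23.80, -27.20) on VJ. Then |AV| = |V − A| = 36.14.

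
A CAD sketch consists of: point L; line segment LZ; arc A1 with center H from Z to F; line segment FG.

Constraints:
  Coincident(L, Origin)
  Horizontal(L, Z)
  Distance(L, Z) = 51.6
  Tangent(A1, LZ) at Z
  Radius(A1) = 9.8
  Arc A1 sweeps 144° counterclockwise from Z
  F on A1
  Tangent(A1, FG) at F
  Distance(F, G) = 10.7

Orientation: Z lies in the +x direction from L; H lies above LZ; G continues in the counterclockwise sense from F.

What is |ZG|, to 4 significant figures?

24.19

L is at the origin; LZ is horizontal with |LZ| = 51.6 and Z on the +x side, so Z = (51.60, 0.000). A1 meets LZ tangentially, so HZ is at right angles to LZ, so H = Z + (0, 9.8) = (51.60, 9.800). On A1, Z sits at bearing -90° from H; a 144° counterclockwise sweep puts F at bearing 54°, so F = H + 9.8·(cos 54°, sin 54°) = (57.36, 17.73). Tangency of A1 to FG means the radius HF is perpendicular to FG, so FG runs along (−sin 54°, cos 54°); with |FG| = 10.7, G = (48.70, 24.02). Then |ZG| = |G − Z| = 24.19.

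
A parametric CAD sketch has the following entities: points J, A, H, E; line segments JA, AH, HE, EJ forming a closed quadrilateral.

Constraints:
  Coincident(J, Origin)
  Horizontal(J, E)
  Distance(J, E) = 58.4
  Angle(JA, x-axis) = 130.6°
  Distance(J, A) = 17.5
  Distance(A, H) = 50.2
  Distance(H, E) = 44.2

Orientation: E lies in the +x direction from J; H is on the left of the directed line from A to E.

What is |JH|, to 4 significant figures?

49.22

Checks: J.y = 0.00, E.y = 0.00 ✓; |AH| = 50.20 ✓; |HE| = 44.20 ✓.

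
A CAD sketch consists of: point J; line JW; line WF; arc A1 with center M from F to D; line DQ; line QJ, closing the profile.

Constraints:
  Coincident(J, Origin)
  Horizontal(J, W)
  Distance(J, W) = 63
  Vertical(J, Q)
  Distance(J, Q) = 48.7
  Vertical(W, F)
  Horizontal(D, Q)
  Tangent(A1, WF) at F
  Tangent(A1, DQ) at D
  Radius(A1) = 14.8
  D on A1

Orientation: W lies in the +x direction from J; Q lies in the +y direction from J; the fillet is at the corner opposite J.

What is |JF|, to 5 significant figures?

71.542

The virtual corner opposite J is at (63.000, 48.700). The tangent condition forces MF to be normal to WF and tangency of A1 to DQ means the radius MD is perpendicular to DQ, with radius 14.8, so the center M sits 14.8 in from both sides at M = (48.200, 33.900). That places the tangent points at F = (63.000, 33.900) on WF and D = (48.200, 48.700) on DQ. Then |JF| = |F − J| = 71.542.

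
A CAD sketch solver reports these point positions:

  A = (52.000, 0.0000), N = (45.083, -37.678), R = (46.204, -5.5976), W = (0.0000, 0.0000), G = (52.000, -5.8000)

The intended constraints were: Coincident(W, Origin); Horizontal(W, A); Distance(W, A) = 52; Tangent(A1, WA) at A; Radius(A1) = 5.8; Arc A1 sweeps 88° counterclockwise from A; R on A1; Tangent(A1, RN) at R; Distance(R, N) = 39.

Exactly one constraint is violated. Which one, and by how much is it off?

Distance(R, N) = 39 — off by 6.90.

W = (0.00, 0.00) ✓; W.y = 0.00, A.y = 0.00 ✓; |WA| = 52.00 ✓; ∠(GA, AW) = 90.00° ✓; |GA| = 5.800 ✓; bearing(G→R) − bearing(G→A) = 88.00° ✓; |GR| = 5.800 ✓; ∠(GR, RN) = 90.00° ✓; |RN| = 32.10 ✗.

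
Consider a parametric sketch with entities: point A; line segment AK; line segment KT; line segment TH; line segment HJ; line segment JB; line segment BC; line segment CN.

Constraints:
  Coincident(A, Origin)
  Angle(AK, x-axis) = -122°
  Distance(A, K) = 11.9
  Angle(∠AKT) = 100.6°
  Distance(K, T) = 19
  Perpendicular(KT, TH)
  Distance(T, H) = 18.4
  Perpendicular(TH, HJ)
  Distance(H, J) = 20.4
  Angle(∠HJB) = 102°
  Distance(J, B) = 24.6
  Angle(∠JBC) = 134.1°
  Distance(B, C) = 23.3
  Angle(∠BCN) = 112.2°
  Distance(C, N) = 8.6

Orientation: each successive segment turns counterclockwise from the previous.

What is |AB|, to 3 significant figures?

17.9

A is at the origin; AK runs at -122.0° with length 11.9, so K = (-6.31, -10.1). ∠AKT = 100.6° gives KT at -42.6° from the x-axis; with |KT| = 19.0, T = (7.68, -23.0). KT is perpendicular to TH, so TH runs at 47.4°; with |TH| = 18.4, H = (20.1, -9.41). The perpendicularity gives HJ at right angles to TH, so HJ runs at 137°; with |HJ| = 20.4, J = (5.12, 4.40). ∠HJB = 102.0° gives JB at -145° from the x-axis; with |JB| = 24.6, B = (-14.9, -9.85). Then |AB| = |B − A| = 17.9.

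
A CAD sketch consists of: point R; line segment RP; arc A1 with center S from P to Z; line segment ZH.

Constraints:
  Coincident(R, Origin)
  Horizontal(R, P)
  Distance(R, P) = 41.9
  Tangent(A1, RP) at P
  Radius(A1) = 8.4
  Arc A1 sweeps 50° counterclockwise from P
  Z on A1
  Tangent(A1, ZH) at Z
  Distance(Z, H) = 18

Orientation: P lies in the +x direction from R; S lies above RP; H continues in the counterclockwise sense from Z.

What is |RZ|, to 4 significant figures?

48.43

R is at the origin; R and P share the same y with |RP| = 41.9 and P on the +x side, so P = (41.90, 0.000). A1 meets RP tangentially, so SP is at right angles to RP, so S = P + (0, 8.4) = (41.90, 8.400). On A1, P sits at bearing -90° from S; a 50° counterclockwise sweep puts Z at bearing -40°, so Z = S + 8.4·(cos -40°, sin -40°) = (48.33, 3.001). Then |RZ| = |Z − R| = 48.43.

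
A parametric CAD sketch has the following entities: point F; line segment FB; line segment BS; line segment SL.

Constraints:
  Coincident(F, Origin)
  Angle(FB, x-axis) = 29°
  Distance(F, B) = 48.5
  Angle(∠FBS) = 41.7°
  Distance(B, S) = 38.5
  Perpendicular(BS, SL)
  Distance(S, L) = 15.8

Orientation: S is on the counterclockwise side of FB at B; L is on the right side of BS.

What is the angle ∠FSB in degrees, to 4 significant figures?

85.94°

F is at the origin; FB runs at 29.0° with length 48.5, so B = 48.5·(cos 29.0°, sin 29.0°) = (42.42, 23.51). ∠FBS = 41.7°, so BS runs at 29.0° + (180° − 41.7°) = 167.3° from the x-axis; with |BS| = 38.5, S = B + 38.5·(cos 167.3°, sin 167.3°) = (4.861, 31.98). Then cos ∠FSB = SF·SB / (|SF||SB|), giving 85.94°.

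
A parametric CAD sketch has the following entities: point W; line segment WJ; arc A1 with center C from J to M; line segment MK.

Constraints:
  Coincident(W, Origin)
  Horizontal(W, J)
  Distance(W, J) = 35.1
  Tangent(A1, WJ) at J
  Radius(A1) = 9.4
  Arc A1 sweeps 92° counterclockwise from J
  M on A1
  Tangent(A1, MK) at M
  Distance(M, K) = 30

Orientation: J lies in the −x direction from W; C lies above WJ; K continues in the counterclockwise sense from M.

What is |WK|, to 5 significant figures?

47.881

W is at the origin; W and J share the same y with |WJ| = 35.1 and J on the −x side, so J = (-35.100, 0.0000). Tangency of A1 to WJ means the radius CJ is perpendicular to WJ, so C = J + (0, 9.4) = (-35.100, 9.4000). On A1, J sits at bearing -90° from C; a 92° counterclockwise sweep puts M at bearing 2°, so M = C + 9.4·(cos 2°, sin 2°) = (-25.706, 9.7281). A1 meets MK tangentially, so CM is at right angles to MK, so MK runs along (−sin 2°, cos 2°); with |MK| = 30.0, K = (-26.753, 39.710). Then |WK| = |K − W| = 47.881.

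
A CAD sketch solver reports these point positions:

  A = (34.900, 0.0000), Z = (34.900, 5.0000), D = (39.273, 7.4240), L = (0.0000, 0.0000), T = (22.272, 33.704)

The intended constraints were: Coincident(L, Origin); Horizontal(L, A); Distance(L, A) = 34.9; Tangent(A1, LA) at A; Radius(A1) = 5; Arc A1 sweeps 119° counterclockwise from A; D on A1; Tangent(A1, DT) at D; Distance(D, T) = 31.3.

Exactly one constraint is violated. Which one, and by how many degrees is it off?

Tangent(A1, DT) at D — off by 3.90°.

L = (0.00, 0.00) ✓; L.y = 0.00, A.y = 0.00 ✓; |LA| = 34.90 ✓; ∠(ZA, AL) = 90.00° ✓; |ZA| = 5.000 ✓; bearing(Z→D) − bearing(Z→A) = 119.0° ✓; |ZD| = 5.000 ✓; ∠(ZD, DT) = 86.10° ✗; |DT| = 31.30 ✓.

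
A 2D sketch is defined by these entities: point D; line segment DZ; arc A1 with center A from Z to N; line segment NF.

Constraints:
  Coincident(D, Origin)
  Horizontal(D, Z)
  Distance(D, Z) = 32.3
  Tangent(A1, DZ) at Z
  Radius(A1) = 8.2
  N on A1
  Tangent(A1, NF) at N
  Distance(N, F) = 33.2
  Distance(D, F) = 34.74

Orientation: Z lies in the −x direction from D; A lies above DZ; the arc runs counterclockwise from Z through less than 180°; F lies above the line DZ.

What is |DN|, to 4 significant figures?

25.46

Checks: |AN| = 8.200 ✓; ∠(AN, NF) = 90.00° ✓; |NF| = 33.20 ✓; |DF| = 34.74 ✓.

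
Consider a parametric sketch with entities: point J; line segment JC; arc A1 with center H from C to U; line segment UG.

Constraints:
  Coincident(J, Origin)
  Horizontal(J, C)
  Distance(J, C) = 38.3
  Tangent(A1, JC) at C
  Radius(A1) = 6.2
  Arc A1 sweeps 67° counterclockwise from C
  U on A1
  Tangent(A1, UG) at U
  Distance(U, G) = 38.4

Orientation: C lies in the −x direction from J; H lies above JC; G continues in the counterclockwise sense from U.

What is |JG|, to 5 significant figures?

42.897

J is at the origin; J and C share the same y with |JC| = 38.3 and C on the −x side, so C = (-38.300, 0.0000). Since A1 is tangent to JC there, HC ⟂ JC, so H = C + (0, 6.2) = (-38.300, 6.2000). On A1, C sits at bearing -90° from H; a 67° counterclockwise sweep puts U at bearing -23°, so U = H + 6.2·(cos -23°, sin -23°) = (-32.593, 3.7775). The tangent condition forces HU to be normal to UG, so UG runs along (−sin -23°, cos -23°); with |UG| = 38.4, G = (-17.589, 39.125). Then |JG| = |G − J| = 42.897.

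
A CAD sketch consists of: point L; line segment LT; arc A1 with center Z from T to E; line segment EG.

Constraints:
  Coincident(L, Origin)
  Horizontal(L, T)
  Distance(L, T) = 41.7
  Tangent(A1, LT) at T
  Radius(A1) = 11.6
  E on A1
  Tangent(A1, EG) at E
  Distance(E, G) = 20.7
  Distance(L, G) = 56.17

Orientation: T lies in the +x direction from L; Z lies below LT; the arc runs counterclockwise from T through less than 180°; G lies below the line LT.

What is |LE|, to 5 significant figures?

36.866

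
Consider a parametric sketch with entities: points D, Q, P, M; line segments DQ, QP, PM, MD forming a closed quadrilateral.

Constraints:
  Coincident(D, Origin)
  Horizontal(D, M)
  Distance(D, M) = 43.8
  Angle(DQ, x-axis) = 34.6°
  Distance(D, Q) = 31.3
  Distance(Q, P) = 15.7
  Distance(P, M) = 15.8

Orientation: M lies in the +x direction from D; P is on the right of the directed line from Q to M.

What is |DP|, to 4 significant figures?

28.25

D is at the origin; D and M share the same y with |DM| = 43.8 and M in +x, so M = (43.8, 0). DQ runs at 34.6° with |DQ| = 31.3, so Q = (25.76, 17.77). P is determined by |QP| = 15.7 and |PM| = 15.8 together: it lies at the intersection of circle(Q, 15.7) and circle(M, 15.8). With |QM| = 25.32, the foot of the radical line on QM is 12.60 from Q and the perpendicular offset is √(15.7² − 12.60²) = 9.368. Taking the right-of-QM solution: P = (28.16, 2.258).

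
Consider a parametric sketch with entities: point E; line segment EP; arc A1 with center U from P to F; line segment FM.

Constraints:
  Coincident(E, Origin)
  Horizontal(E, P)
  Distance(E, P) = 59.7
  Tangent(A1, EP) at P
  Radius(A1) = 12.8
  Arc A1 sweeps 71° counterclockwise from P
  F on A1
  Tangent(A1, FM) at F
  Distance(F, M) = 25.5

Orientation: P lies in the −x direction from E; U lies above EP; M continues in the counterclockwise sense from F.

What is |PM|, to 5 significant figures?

38.581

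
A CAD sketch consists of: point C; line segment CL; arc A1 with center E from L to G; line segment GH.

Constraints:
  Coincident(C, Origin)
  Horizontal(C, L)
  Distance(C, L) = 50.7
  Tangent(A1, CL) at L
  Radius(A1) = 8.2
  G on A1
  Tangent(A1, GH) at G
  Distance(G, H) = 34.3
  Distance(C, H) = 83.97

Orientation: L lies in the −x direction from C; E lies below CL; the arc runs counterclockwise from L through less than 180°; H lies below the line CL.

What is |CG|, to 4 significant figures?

57.21

Checks: C.y = 0.00, L.y = 0.00 ✓; |EG| = 8.200 ✓; ∠(EG, GH) = 90.00° ✓; |GH| = 34.30 ✓; |CH| = 83.97 ✓.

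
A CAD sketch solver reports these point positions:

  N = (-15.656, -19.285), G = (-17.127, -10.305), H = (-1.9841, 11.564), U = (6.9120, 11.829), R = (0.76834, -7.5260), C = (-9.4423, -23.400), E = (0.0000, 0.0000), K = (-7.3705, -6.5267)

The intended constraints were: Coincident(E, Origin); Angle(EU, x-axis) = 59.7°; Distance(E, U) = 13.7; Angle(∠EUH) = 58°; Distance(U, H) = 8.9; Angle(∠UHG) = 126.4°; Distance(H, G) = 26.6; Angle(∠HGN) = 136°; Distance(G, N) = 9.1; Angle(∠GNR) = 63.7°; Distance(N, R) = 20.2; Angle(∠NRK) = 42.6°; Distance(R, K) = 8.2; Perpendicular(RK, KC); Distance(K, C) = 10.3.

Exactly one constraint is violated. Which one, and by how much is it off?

Distance(K, C) = 10.3 — off by 6.70.

E = (0.00, 0.00) ✓; EU at 59.70° ✓; |EU| = 13.70 ✓; ∠EUH = 57.99° ✓; |UH| = 8.900 ✓; ∠UHG = 126.4° ✓; |HG| = 26.60 ✓; ∠HGN = 136.0° ✓; |GN| = 9.100 ✓; ∠GNR = 63.70° ✓; |NR| = 20.20 ✓; ∠NRK = 42.60° ✓; |RK| = 8.200 ✓; ∠(RK, KC) = 90.00° ✓; |KC| = 17.00 ✗.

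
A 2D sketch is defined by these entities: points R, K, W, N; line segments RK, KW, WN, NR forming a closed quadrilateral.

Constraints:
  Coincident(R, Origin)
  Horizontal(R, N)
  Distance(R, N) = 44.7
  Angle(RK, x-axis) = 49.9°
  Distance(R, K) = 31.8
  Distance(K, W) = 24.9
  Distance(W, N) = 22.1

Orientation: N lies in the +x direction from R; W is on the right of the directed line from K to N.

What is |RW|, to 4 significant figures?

22.61

Checks: |KW| = 24.90 ✓; |WN| = 22.10 ✓.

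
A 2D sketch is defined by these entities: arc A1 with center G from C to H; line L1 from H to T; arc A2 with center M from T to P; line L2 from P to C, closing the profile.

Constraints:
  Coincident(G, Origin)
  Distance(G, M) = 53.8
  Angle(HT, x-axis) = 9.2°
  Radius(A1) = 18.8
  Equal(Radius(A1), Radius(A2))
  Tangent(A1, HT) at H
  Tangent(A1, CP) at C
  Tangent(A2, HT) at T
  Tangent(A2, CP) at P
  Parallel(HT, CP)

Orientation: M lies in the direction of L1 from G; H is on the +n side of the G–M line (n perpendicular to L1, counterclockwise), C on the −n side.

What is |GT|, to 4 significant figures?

56.99

The slot axis is L1's direction at 9.2°, so u = (cos 9.2°, sin 9.2°) = (0.9871, 0.1599) and n = (−sin 9.2°, cos 9.2°) = (-0.1599, 0.9871). G is at the origin and M lies 53.8 along u from G, so M = 53.8·u = (53.11, 8.602). Tangency of A1 to both parallel lines with radius 18.8 puts H and C at G ± 18.8·n: H = (-3.006, 18.56), C = (3.006, -18.56). Equal radii place T and P the same way about M: T = M + 18.8·n = (50.10, 27.16), P = M − 18.8·n = (56.11, -9.957). Then |GT| = |T − G| = 56.99.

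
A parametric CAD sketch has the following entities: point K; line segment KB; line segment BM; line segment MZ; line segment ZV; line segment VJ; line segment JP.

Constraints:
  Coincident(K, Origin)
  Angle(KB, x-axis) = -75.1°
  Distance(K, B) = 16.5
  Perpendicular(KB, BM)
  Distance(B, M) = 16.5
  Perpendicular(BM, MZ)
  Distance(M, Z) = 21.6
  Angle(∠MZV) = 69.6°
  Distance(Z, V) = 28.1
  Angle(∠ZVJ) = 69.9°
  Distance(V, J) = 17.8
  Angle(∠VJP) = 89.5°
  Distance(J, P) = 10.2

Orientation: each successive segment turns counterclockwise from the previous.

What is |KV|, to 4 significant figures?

10.90

K is at the origin; KB runs at -75.1° with length 16.5, so B = (4.243, -15.95). The perpendicularity gives BM at right angles to KB, so BM runs at 14.90°; with |BM| = 16.5, M = (20.19, -11.70). BM ⟂ MZ, so MZ runs at 104.9°; with |MZ| = 21.6, Z = (14.63, 9.171). ∠MZV = 69.6° gives ZV at -144.7° from the x-axis; with |ZV| = 28.1, V = (-8.300, -7.067). Then |KV| = |V − K| = 10.90.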